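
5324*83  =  441892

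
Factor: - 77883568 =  - 2^4*7^1*695389^1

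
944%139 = 110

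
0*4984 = 0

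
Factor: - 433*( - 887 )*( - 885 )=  - 339902835 = - 3^1*5^1*59^1*433^1*887^1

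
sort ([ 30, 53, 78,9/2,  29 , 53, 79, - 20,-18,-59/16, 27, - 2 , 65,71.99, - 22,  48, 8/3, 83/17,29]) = [ - 22 ,-20, - 18 , - 59/16, - 2, 8/3, 9/2,83/17, 27,29, 29, 30, 48, 53,53,65,71.99, 78,  79 ]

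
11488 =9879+1609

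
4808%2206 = 396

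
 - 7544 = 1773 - 9317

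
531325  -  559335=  - 28010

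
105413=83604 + 21809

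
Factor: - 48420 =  - 2^2*3^2*5^1*269^1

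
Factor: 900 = 2^2*3^2 * 5^2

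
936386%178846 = 42156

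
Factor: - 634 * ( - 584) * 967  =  2^4*73^1 * 317^1*967^1 = 358037552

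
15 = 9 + 6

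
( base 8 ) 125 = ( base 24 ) 3d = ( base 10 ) 85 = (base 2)1010101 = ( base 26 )37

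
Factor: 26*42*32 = 2^7*3^1*7^1* 13^1 = 34944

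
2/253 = 2/253 = 0.01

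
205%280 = 205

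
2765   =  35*79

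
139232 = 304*458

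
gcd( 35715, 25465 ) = 5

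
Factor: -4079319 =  - 3^1*19^1*59^1*1213^1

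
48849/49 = 48849/49 = 996.92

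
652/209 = 3  +  25/209 = 3.12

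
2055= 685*3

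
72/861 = 24/287 = 0.08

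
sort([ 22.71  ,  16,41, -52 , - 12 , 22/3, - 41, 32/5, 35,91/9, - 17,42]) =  [ - 52, - 41 , -17, - 12,32/5, 22/3,91/9,16,22.71,35,41,42] 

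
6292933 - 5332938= 959995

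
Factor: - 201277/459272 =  - 2^ (-3 ) * 11^( - 1 ) * 17^(- 1 ) * 307^ (-1 )*431^1  *  467^1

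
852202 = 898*949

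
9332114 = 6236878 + 3095236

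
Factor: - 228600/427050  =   - 2^2*13^( - 1 )*73^( - 1) * 127^1 = -  508/949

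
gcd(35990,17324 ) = 122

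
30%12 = 6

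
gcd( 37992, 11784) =24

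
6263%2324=1615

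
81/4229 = 81/4229 = 0.02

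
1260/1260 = 1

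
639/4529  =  639/4529=0.14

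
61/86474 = 61/86474 = 0.00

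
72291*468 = 33832188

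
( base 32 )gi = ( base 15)255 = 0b1000010010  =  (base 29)i8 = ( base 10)530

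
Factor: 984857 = 757^1*1301^1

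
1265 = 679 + 586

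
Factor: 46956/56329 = 2^2*3^1 * 43^1*619^(  -  1)   =  516/619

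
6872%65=47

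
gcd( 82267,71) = 1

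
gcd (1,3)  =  1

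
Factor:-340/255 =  - 4/3  =  - 2^2*3^( - 1) 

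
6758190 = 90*75091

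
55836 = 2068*27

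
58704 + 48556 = 107260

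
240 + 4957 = 5197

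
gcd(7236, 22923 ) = 27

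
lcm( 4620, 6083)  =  364980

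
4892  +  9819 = 14711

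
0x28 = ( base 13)31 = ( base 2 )101000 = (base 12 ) 34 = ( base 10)40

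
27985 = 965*29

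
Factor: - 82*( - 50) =2^2*5^2*41^1 = 4100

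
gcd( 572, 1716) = 572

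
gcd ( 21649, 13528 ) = 1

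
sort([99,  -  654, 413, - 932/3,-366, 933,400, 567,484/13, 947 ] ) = [ - 654,- 366,-932/3,484/13,99, 400, 413,567, 933,947 ] 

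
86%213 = 86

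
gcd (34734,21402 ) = 6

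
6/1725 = 2/575= 0.00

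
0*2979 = 0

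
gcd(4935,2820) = 705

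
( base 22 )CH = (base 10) 281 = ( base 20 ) e1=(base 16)119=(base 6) 1145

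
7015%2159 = 538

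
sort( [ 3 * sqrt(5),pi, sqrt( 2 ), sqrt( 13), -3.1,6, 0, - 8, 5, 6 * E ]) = [ - 8,- 3.1,0,sqrt( 2), pi,sqrt( 13 ), 5,6,3*sqrt( 5 ),6 * E]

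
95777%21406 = 10153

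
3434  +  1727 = 5161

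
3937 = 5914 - 1977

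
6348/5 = 1269 + 3/5 = 1269.60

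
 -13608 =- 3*4536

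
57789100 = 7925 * 7292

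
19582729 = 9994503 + 9588226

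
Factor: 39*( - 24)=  - 2^3*  3^2 * 13^1 =-  936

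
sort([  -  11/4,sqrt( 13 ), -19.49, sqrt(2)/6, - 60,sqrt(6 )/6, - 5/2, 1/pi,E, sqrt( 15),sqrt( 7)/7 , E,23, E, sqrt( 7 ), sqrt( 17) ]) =[ - 60 ,-19.49, - 11/4 , - 5/2, sqrt(2)/6, 1/pi, sqrt(7 ) /7, sqrt ( 6)/6, sqrt( 7 ), E,E,E,sqrt(13),  sqrt (15 ), sqrt( 17), 23] 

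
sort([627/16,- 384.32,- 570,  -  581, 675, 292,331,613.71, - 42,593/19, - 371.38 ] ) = [ -581, - 570, - 384.32, - 371.38, - 42,593/19,627/16,292,331, 613.71,675]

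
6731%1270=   381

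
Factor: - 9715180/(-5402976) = 2^ ( - 3)* 3^(-1 )*5^1*23^( - 1 ) * 199^1 * 2441^1*2447^( - 1)=   2428795/1350744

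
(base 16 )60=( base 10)96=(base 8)140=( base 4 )1200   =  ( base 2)1100000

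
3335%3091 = 244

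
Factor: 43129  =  17^1*43^1*59^1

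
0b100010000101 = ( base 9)2883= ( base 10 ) 2181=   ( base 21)4JI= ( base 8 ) 4205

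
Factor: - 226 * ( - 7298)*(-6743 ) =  - 11121553564 = - 2^2*11^1*41^1*89^1*113^1*613^1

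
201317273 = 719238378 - 517921105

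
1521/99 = 169/11=15.36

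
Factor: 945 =3^3*  5^1*7^1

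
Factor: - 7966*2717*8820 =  - 2^3*3^2*5^1*7^3*11^1*13^1* 19^1*569^1 = - 190896746040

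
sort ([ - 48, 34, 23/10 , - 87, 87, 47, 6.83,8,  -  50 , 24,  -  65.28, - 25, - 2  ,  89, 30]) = [ - 87, - 65.28 , - 50, - 48, - 25 , - 2 , 23/10,6.83, 8, 24,  30,34, 47, 87, 89]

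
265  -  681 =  - 416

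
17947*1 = 17947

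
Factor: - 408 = -2^3*3^1*17^1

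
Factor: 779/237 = 3^( - 1 ) *19^1*41^1*79^( - 1 )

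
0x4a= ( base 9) 82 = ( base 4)1022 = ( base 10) 74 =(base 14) 54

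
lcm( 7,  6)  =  42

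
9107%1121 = 139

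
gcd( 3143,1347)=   449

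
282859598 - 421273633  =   - 138414035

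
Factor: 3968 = 2^7*31^1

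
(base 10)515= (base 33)FK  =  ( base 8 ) 1003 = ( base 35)ep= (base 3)201002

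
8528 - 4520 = 4008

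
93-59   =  34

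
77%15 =2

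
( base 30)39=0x63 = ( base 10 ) 99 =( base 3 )10200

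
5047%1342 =1021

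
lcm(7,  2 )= 14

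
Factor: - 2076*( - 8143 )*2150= 36345466200 = 2^3 * 3^1*5^2*17^1*43^1*173^1*479^1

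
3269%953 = 410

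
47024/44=1068 + 8/11 =1068.73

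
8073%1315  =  183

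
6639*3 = 19917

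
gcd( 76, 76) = 76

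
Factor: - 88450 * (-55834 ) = 4938517300=2^2*5^2*29^1*61^1*27917^1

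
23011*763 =17557393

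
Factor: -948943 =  - 948943^1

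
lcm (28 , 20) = 140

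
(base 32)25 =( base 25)2J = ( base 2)1000101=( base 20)39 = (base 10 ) 69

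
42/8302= 3/593=0.01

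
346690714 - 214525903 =132164811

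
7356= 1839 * 4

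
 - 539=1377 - 1916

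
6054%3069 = 2985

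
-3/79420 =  -3/79420 = - 0.00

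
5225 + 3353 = 8578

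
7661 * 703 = 5385683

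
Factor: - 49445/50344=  - 2^( - 3 )*5^1*7^ (  -  1 )*11^1   =  - 55/56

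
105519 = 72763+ 32756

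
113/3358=113/3358 = 0.03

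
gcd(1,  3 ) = 1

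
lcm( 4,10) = 20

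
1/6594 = 1/6594 = 0.00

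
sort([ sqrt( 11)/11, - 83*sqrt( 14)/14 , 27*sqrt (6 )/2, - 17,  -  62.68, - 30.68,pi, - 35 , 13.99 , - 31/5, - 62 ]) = [ - 62.68,  -  62,-35, - 30.68, - 83 * sqrt( 14)/14, -17, - 31/5,sqrt( 11 )/11,pi, 13.99,27*sqrt(6)/2 ]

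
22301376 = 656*33996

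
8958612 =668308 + 8290304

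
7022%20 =2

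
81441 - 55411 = 26030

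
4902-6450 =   -  1548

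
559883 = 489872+70011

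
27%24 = 3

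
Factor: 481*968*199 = 92655992 = 2^3*11^2* 13^1*37^1*199^1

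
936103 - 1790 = 934313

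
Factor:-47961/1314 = -2^( - 1 ) * 73^1 = - 73/2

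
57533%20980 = 15573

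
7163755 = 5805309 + 1358446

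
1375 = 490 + 885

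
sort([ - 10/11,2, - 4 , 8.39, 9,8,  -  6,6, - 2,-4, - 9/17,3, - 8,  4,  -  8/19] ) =[ - 8, - 6, - 4, - 4, - 2,  -  10/11,  -  9/17, - 8/19,2,3, 4,  6 , 8, 8.39, 9] 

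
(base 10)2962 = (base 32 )2si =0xb92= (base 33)2np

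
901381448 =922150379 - 20768931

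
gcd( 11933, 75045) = 1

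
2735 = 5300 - 2565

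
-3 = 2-5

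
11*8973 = 98703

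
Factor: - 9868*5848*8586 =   -  2^6 * 3^4*17^1 * 43^1 * 53^1*2467^1 = -  495481437504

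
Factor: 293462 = 2^1*13^1*11287^1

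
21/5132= 21/5132  =  0.00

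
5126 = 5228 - 102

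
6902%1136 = 86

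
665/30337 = 665/30337 = 0.02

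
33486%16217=1052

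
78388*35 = 2743580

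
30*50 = 1500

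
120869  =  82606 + 38263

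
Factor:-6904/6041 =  - 2^3 * 7^(  -  1 )  =  - 8/7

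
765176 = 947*808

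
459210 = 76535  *6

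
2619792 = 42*62376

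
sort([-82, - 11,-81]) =[-82, - 81, - 11]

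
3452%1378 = 696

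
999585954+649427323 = 1649013277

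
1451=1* 1451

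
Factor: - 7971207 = - 3^1*2657069^1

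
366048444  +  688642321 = 1054690765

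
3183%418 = 257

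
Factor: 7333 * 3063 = 3^1* 1021^1*7333^1 = 22460979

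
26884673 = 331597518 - 304712845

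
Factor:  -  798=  - 2^1*3^1 * 7^1 *19^1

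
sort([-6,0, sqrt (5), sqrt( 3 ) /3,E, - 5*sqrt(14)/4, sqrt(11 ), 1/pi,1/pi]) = [ - 6,- 5*sqrt( 14) /4, 0,1/pi,1/pi, sqrt(3)/3, sqrt( 5), E, sqrt ( 11) ]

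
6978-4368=2610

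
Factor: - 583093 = - 7^1*83299^1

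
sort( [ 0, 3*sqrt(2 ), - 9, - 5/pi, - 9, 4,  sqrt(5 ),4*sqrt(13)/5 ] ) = [ - 9,  -  9, - 5/pi,  0, sqrt(5 ),4*sqrt(13 )/5,4, 3*sqrt(2 ) ] 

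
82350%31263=19824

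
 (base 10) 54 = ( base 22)2A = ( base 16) 36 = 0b110110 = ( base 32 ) 1M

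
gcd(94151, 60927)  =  1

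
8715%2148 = 123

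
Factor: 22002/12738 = 19/11 = 11^(-1)*19^1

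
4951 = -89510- - 94461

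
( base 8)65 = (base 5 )203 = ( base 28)1p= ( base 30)1N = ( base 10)53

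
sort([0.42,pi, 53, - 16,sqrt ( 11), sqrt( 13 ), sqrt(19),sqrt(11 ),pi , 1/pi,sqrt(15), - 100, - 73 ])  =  [- 100, - 73 , - 16,1/pi,0.42,  pi , pi,  sqrt( 11),sqrt( 11),sqrt( 13 ),  sqrt( 15 ) , sqrt(19 ), 53] 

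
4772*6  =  28632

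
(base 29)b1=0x140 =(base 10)320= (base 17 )11E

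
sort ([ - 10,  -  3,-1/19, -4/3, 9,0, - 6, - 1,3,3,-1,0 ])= [ - 10,  -  6, - 3,-4/3,-1, - 1, - 1/19,0,0, 3,3 , 9 ]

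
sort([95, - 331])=[ - 331,  95 ]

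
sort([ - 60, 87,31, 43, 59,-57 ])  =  [ - 60, - 57,31, 43, 59, 87] 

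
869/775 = 869/775 = 1.12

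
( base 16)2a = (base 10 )42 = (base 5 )132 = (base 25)1h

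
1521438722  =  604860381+916578341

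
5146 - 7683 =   -  2537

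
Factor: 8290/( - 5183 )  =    -  2^1*5^1 *71^(-1 ) * 73^( - 1 )*829^1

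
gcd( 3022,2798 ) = 2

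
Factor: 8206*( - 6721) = - 55152526 = -  2^1*11^2*13^1 * 47^1 * 373^1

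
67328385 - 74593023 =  -7264638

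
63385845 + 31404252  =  94790097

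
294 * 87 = 25578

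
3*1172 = 3516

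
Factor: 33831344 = 2^4*23^1 * 149^1*617^1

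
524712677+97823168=622535845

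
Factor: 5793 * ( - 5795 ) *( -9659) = 324256831665 = 3^1*5^1*13^1 * 19^1*61^1*743^1*1931^1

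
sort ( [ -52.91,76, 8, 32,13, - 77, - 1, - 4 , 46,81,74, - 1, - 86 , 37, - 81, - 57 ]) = [  -  86,- 81, - 77, - 57,  -  52.91, - 4, - 1, - 1,  8,  13,32,37, 46, 74,76,81]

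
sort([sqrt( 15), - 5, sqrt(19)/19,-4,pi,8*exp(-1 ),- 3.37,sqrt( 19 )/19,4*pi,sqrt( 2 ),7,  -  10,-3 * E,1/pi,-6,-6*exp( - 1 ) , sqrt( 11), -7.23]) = [ - 10, -3 * E, -7.23,  -  6,-5,  -  4,- 3.37, -6 *exp ( - 1 ),sqrt( 19)/19,sqrt( 19)/19,1/pi  ,  sqrt( 2) , 8* exp( -1), pi,sqrt ( 11 ), sqrt( 15),7,4  *  pi] 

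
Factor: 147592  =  2^3*19^1*971^1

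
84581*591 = 49987371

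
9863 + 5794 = 15657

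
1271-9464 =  - 8193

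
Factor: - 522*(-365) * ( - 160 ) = - 2^6*3^2 * 5^2*29^1*73^1 = -30484800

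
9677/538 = 17 + 531/538 = 17.99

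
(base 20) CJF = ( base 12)300b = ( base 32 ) 52b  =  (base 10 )5195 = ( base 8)12113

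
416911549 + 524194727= 941106276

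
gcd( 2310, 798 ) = 42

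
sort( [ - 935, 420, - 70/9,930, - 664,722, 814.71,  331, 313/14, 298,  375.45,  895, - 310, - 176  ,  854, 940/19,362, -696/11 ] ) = [ - 935, - 664, -310,  -  176,-696/11,  -  70/9,313/14, 940/19,298, 331, 362, 375.45, 420, 722,814.71, 854,895 , 930] 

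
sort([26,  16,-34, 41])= [-34,16, 26, 41]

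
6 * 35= 210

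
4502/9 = 4502/9 = 500.22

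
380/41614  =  190/20807 = 0.01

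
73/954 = 73/954 = 0.08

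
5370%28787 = 5370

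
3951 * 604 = 2386404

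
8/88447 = 8/88447  =  0.00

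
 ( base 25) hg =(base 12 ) 309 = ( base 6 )2013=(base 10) 441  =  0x1B9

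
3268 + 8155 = 11423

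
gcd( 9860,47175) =85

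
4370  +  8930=13300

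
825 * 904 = 745800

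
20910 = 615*34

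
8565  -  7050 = 1515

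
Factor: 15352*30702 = 471337104 = 2^4*3^1*7^1*17^1*19^1 * 43^1*101^1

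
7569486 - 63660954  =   - 56091468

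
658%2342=658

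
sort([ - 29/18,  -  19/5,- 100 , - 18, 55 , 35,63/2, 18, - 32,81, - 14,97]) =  [-100,-32 , - 18 ,  -  14, - 19/5, - 29/18,18,63/2, 35,55,  81,97]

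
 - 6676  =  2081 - 8757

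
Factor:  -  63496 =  - 2^3*7937^1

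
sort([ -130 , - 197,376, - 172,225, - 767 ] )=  [ - 767, -197, - 172 ,-130,225,376]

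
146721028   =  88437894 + 58283134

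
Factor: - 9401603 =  - 557^1 * 16879^1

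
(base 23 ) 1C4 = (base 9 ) 1088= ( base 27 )12Q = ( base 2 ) 1100101001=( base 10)809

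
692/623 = 692/623 = 1.11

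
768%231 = 75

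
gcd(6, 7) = 1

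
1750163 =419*4177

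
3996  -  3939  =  57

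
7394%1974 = 1472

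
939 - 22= 917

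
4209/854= 69/14 = 4.93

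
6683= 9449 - 2766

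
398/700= 199/350 = 0.57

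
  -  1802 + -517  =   - 2319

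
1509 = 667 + 842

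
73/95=73/95 = 0.77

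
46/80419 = 46/80419  =  0.00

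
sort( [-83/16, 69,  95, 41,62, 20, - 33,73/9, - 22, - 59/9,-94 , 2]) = [  -  94,  -  33, - 22,-59/9, - 83/16 , 2,73/9,20, 41, 62 , 69,  95 ] 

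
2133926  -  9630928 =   -  7497002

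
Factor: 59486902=2^1*313^1*95027^1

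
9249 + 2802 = 12051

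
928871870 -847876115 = 80995755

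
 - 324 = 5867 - 6191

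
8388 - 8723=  - 335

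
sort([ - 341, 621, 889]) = [ - 341,  621, 889 ] 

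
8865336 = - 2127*(-4168 )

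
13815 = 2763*5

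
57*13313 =758841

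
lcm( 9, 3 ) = 9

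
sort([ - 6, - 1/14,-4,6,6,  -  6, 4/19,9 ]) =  [ - 6, - 6,  -  4, - 1/14, 4/19, 6,6,9 ] 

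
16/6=8/3 = 2.67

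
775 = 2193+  - 1418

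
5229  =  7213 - 1984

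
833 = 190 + 643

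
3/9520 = 3/9520 = 0.00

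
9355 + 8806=18161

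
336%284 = 52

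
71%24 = 23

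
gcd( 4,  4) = 4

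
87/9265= 87/9265 =0.01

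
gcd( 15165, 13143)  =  1011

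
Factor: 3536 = 2^4 * 13^1*17^1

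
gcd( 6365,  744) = 1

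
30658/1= 30658 = 30658.00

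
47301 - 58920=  - 11619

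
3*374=1122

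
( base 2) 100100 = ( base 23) 1D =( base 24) 1C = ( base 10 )36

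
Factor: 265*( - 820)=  - 2^2*5^2* 41^1*53^1 = -217300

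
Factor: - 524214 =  - 2^1*3^2*29123^1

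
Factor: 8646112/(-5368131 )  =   - 2^5*3^( - 2 )*23^(-1)*25933^ ( - 1)*270191^1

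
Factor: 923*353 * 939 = 3^1 * 13^1*71^1*313^1 * 353^1 = 305944041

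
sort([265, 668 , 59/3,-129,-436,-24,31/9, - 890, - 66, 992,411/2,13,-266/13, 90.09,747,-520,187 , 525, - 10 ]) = [-890, - 520, - 436 , -129 ,-66, - 24,-266/13 , - 10,31/9, 13, 59/3,90.09, 187,411/2,265,525,668, 747,  992]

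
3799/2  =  3799/2=1899.50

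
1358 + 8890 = 10248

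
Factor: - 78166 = - 2^1*11^2*17^1*19^1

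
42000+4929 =46929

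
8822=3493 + 5329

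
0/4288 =0 = 0.00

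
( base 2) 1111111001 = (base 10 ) 1017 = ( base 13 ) 603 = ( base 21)269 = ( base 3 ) 1101200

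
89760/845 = 106 + 38/169 = 106.22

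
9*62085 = 558765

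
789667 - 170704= 618963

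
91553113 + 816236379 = 907789492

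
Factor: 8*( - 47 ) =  - 376 = - 2^3*47^1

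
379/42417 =379/42417 = 0.01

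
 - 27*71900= - 1941300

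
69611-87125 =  - 17514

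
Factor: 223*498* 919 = 102058626  =  2^1*3^1*83^1*223^1 *919^1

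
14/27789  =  14/27789 = 0.00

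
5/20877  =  5/20877  =  0.00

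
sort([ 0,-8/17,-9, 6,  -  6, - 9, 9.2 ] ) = [ - 9, - 9, - 6, - 8/17, 0, 6, 9.2]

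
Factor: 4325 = 5^2*173^1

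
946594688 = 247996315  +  698598373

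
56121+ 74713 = 130834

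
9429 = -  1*(  -  9429 ) 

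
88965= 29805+59160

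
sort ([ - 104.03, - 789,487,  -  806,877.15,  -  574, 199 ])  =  [-806, -789, - 574, - 104.03,199,487,877.15]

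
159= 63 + 96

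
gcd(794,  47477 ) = 1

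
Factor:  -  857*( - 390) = 334230 = 2^1*3^1*5^1*13^1*857^1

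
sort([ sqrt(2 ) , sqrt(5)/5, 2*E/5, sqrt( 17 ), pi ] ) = [ sqrt( 5 )/5, 2*E/5,sqrt( 2), pi, sqrt( 17 )] 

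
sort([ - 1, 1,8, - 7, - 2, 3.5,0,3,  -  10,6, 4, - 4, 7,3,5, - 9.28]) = [-10,-9.28,  -  7, - 4, - 2,  -  1,0,1,3,3, 3.5, 4,5,6, 7, 8 ] 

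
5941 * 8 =47528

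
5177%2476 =225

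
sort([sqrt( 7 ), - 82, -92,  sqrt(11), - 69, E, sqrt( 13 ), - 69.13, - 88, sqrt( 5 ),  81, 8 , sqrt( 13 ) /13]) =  [ - 92, - 88, - 82,- 69.13, - 69,sqrt( 13) /13, sqrt(5), sqrt( 7), E, sqrt(11 ), sqrt (13 ),8,81 ]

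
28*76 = 2128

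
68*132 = 8976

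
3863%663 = 548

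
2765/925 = 2 + 183/185 = 2.99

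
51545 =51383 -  - 162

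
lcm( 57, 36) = 684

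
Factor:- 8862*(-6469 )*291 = 16682528898 = 2^1*3^2*7^1*97^1*211^1 * 6469^1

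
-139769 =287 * ( - 487)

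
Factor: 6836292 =2^2*3^3*63299^1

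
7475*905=6764875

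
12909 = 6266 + 6643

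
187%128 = 59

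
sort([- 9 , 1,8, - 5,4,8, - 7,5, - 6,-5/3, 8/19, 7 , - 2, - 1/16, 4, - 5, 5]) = [ - 9,-7, - 6, - 5, - 5,  -  2, - 5/3, - 1/16, 8/19,  1,4, 4,5 , 5,7,8,8 ] 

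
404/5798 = 202/2899 = 0.07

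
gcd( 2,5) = 1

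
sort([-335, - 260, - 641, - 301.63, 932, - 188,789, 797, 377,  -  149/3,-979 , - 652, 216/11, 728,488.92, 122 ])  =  [ - 979, - 652 , - 641, - 335, - 301.63, - 260, -188,  -  149/3,216/11, 122,377,488.92, 728, 789 , 797,  932]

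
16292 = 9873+6419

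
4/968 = 1/242 = 0.00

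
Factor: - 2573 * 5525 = -5^2*13^1*17^1 * 31^1*83^1=-  14215825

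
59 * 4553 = 268627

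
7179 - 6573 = 606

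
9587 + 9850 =19437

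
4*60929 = 243716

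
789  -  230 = 559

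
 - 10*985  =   - 9850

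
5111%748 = 623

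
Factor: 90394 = 2^1*45197^1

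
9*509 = 4581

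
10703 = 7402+3301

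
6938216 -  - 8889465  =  15827681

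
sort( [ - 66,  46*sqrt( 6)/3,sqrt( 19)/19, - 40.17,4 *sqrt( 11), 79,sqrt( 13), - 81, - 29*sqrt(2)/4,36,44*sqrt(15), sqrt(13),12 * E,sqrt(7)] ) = [ - 81 , - 66, -40.17, - 29*sqrt(2)/4,sqrt(19)/19,sqrt (7),sqrt (13),sqrt( 13),4 * sqrt( 11 ), 12*E,36, 46*sqrt(6)/3,  79,44*sqrt(15)] 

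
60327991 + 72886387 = 133214378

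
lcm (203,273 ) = 7917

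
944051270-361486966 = 582564304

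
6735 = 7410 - 675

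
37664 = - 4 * (-9416)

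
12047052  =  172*70041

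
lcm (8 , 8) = 8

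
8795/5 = 1759   =  1759.00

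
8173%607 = 282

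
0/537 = 0 = 0.00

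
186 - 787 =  - 601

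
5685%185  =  135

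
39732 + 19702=59434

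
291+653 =944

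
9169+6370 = 15539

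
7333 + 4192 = 11525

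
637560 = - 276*(  -  2310 )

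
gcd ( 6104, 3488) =872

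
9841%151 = 26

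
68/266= 34/133 = 0.26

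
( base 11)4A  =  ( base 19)2G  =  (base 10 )54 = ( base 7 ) 105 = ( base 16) 36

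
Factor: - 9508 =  - 2^2*2377^1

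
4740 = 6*790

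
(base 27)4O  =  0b10000100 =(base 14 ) 96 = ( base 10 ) 132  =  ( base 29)4g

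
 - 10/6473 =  - 1 + 6463/6473 = -0.00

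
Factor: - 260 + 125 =-3^3*5^1 = -135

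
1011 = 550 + 461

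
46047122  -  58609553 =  - 12562431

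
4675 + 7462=12137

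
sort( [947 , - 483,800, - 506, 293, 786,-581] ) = [  -  581 , - 506, - 483,293, 786, 800,947 ]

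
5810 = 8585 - 2775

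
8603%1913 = 951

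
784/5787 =784/5787 = 0.14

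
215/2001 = 215/2001 = 0.11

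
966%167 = 131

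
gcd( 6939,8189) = 1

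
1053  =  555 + 498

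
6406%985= 496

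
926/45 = 926/45 = 20.58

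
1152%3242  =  1152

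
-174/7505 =-174/7505  =  -0.02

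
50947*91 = 4636177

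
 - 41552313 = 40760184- 82312497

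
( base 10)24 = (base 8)30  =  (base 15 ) 19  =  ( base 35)O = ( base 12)20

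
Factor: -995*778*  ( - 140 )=2^3*5^2*7^1 * 199^1*389^1 = 108375400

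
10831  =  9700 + 1131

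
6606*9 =59454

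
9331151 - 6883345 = 2447806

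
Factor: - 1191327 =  - 3^1*67^1* 5927^1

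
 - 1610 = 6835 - 8445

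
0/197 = 0 =0.00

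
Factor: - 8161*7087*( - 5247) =3^2*11^1*19^1*53^1*373^1*8161^1=303470775729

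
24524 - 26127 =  - 1603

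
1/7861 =1/7861  =  0.00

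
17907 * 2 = 35814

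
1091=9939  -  8848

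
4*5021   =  20084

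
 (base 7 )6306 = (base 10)2211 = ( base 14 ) b3d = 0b100010100011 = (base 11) 1730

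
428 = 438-10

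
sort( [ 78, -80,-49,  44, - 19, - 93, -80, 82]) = [-93, - 80,  -  80 , - 49, - 19,44, 78,  82]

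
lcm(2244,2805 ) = 11220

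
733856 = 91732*8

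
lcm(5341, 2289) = 16023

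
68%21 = 5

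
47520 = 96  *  495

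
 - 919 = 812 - 1731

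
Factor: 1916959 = 11^1*229^1*761^1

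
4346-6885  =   - 2539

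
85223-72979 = 12244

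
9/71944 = 9/71944=0.00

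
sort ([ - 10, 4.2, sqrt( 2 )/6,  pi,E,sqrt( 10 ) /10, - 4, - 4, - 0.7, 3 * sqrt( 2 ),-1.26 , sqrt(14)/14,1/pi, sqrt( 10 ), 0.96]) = [ - 10,-4, - 4,- 1.26, - 0.7, sqrt( 2) /6,sqrt(14) /14, sqrt(10)/10 , 1/pi, 0.96, E, pi, sqrt(10),4.2, 3 * sqrt(2) ]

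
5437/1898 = 5437/1898 =2.86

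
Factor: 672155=5^1 *11^3*101^1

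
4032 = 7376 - 3344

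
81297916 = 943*86212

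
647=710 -63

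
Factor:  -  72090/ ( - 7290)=3^(-2 )*89^1 =89/9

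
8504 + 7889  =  16393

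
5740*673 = 3863020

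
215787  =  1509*143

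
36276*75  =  2720700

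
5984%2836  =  312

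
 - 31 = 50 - 81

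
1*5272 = 5272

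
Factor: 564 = 2^2*3^1*47^1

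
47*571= 26837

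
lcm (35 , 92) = 3220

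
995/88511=995/88511 = 0.01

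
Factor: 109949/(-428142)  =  -2^( - 1)*3^ ( - 1 )*7^1*11^( - 1) * 13^( - 1)*113^1*139^1*499^(-1)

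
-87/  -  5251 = 87/5251 = 0.02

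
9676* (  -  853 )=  - 8253628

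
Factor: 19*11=11^1*19^1=209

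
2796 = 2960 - 164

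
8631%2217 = 1980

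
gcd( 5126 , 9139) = 1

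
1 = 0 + 1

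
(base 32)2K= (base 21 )40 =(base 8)124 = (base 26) 36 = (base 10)84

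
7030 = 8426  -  1396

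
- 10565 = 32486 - 43051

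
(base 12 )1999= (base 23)5LD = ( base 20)7h1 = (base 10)3141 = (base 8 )6105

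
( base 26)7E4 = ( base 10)5100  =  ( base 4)1033230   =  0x13EC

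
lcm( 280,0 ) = 0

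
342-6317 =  - 5975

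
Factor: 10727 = 17^1*631^1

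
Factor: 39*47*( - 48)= -87984 =-  2^4*3^2* 13^1*47^1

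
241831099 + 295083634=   536914733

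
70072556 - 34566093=35506463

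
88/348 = 22/87   =  0.25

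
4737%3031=1706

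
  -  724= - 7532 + 6808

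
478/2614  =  239/1307 = 0.18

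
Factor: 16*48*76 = 58368=2^10*3^1*19^1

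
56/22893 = 56/22893 = 0.00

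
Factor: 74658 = 2^1*3^1*23^1*541^1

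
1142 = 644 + 498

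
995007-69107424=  - 68112417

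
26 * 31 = 806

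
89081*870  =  77500470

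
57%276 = 57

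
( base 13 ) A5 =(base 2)10000111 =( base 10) 135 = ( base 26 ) 55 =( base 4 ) 2013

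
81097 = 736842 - 655745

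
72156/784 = 2577/28 = 92.04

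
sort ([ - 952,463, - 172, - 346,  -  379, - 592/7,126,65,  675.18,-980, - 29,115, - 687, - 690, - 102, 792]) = [- 980, - 952, -690 , - 687, - 379, - 346, - 172, - 102 ,-592/7, -29, 65, 115,  126, 463,675.18, 792 ]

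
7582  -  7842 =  - 260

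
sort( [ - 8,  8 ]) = [ - 8,  8]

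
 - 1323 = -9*147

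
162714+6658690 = 6821404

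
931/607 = 931/607 = 1.53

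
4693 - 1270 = 3423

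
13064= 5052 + 8012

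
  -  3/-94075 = 3/94075 =0.00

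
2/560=1/280= 0.00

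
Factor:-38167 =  -38167^1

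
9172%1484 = 268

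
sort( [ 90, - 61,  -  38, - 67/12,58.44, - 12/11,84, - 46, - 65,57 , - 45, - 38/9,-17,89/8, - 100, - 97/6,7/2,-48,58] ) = [-100, - 65,  -  61,  -  48,- 46, - 45, - 38,-17, - 97/6, - 67/12, - 38/9, - 12/11,7/2,  89/8,57, 58,58.44, 84, 90]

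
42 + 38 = 80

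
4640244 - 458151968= - 453511724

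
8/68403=8/68403 = 0.00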